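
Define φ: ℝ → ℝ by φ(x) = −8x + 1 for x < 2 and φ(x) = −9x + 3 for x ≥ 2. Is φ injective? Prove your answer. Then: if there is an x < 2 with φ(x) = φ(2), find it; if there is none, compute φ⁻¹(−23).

26/9

Both pieces are strictly decreasing (slopes −8 and −9), so each is injective on its own interval.
The left piece maps (−∞, 2) onto (−15, ∞); the right piece maps [2, ∞) onto (−∞, −15].
These images are disjoint, so no value is attained by both pieces. So φ is injective.
Because the two images are disjoint, no x < 2 has φ(x) = φ(2), so we compute φ⁻¹(−23): −23 lies in (−∞, −15], so solve −9x + 3 = −23: x = (−23 − 3)/(−9) = 26/9.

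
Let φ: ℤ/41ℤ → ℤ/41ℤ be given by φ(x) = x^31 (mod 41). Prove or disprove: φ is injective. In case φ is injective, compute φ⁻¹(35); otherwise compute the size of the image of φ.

28

Since 41 is prime, the nonzero elements of ℤ/41ℤ form a cyclic group of order 40.
As gcd(31, 40) = 1, raising to the 31st power is a bijection on this group: if a^31 ≡ b^31 then (ab^{−1})^31 = 1, and the only element of order dividing gcd(31, 40) = 1 is 1, so a = b.
With φ(0) = 0 this makes φ injective on all of ℤ/41ℤ, hence bijective (finite equal-size domain and codomain). In particular φ is injective.
Since φ is injective, we find the preimage of 35. The inverse of x ↦ x^31 on (ℤ/41ℤ)^× is x ↦ x^31, because 31·31 = 961 = 24·40 + 1 ≡ 1 (mod 40) and x^{40} = 1 for x ≠ 0 (Fermat). So φ⁻¹(35) = 35^31 mod 41.
Repeated squaring mod 41: 35^1 ≡ 35, 35^2 ≡ 35² = 1225 ≡ 36, 35^4 ≡ 36² = 1296 ≡ 25, 35^8 ≡ 25² = 625 ≡ 10, 35^16 ≡ 10² = 100 ≡ 18. Since 31 = 16 + 8 + 4 + 2 + 1, 35^31 ≡ 18·10·25·36·35: 18·10 = 180 ≡ 16, then 16·25 = 400 ≡ 31, then 31·36 = 1116 ≡ 9, then 9·35 = 315 ≡ 28. So 35^31 ≡ 28 (mod 41).
Hence φ⁻¹(35) = 28.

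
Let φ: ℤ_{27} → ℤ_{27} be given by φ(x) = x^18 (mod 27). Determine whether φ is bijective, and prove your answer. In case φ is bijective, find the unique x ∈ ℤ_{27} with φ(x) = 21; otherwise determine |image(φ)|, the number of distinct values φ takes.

φ(1) = 1^18 = 1.
φ(2): Repeated squaring mod 27: 2^1 ≡ 2, 2^2 ≡ 2² = 4, 2^4 ≡ 4² = 16, 2^8 ≡ 16² = 256 ≡ 13, 2^16 ≡ 13² = 169 ≡ 7. Since 18 = 16 + 2, 2^18 ≡ 7·4: 7·4 = 28 ≡ 1. So 2^18 ≡ 1 (mod 27).
So φ(1) = φ(2) = 1 while 1 ≠ 2, thus φ is not injective, hence not bijective.
Since φ is not bijective, we determine |image(φ)|. Computing x^18 mod 27 for each x (by repeated squaring, reducing mod 27 at every step), the values φ(0), φ(1), …, φ(26) are: 0, 1, 1, 0, 1, 1, 0, 1, 1, 0, 1, 1, 0, 1, 1, 0, 1, 1, 0, 1, 1, 0, 1, 1, 0, 1, 1.
The distinct values are {0, 1}; there are 2 of them.

2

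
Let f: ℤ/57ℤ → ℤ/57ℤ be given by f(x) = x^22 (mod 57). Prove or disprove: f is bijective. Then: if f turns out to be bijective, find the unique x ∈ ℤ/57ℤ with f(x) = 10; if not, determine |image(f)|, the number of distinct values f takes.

f(8): Repeated squaring mod 57: 8^1 ≡ 8, 8^2 ≡ 8² = 64 ≡ 7, 8^4 ≡ 7² = 49, 8^8 ≡ 49² = 2401 ≡ 7, 8^16 ≡ 7² = 49. Since 22 = 16 + 4 + 2, 8^22 ≡ 49·49·7: 49·49 = 2401 ≡ 7, then 7·7 = 49. So 8^22 ≡ 49 (mod 57).
f(11): Repeated squaring mod 57: 11^1 ≡ 11, 11^2 ≡ 11² = 121 ≡ 7, 11^4 ≡ 7² = 49, 11^8 ≡ 49² = 2401 ≡ 7, 11^16 ≡ 7² = 49. Since 22 = 16 + 4 + 2, 11^22 ≡ 49·49·7: 49·49 = 2401 ≡ 7, then 7·7 = 49. So 11^22 ≡ 49 (mod 57).
So f(8) = f(11) = 49 while 8 ≠ 11, therefore f is not injective, hence not bijective.
Since f is not bijective, we determine |image(f)|. Computing x^22 mod 57 for each x (by repeated squaring, reducing mod 57 at every step), the values f(0), f(1), …, f(56) are: 0, 1, 16, 24, 28, 55, 42, 7, 49, 6, 25, 49, 45, 4, 55, 9, 43, 16, 39, 19, 1, 54, 43, 28, 36, 4, 7, 30, 25, 25, 30, 7, 4, 36, 28, 43, 54, 1, 19, 39, 16, 43, 9, 55, 4, 45, 49, 25, 6, 49, 7, 42, 55, 28, 24, 16, 1.
The distinct values are {0, 1, 4, 6, 7, 9, 16, 19, 24, 25, 28, 30, 36, 39, 42, 43, 45, 49, 54, 55}; there are 20 of them.

20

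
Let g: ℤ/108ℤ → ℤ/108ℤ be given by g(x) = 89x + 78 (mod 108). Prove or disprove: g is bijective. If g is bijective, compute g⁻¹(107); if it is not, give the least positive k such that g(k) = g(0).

Suppose g(a) = g(b) in ℤ/108ℤ. Then 89a + 78 ≡ 89b + 78 (mod 108), so 89(a − b) ≡ 0 (mod 108).
Since gcd(89, 108) = 1, 89 is invertible modulo 108, therefore a − b ≡ 0 (mod 108), i.e. a = b.
We now compute 89⁻¹ mod 108 explicitly. Euclid's algorithm: 108 = 1·89 + 19, 89 = 4·19 + 13, 19 = 1·13 + 6, 13 = 2·6 + 1; back-substituting gives 1 = 17·89 − 14·108, so 89⁻¹ ≡ 17 (mod 108).
For any y ∈ ℤ/108ℤ, x = 17(y − 78) mod 108 satisfies g(x) = 89·17(y − 78) + 78 ≡ y (since 89·17 ≡ 1 mod 108). So every y has a preimage.
Therefore g is bijective.
Since g is bijective, we compute g⁻¹(107): solve 89x + 78 ≡ 107 (mod 108), i.e. 89x ≡ 29 (mod 108).
Multiplying by 89⁻¹ = 17 gives x ≡ 17·29 = 493 = 4·108 + 61 ≡ 61 (mod 108).
Check: g(61) = 89·61 + 78 = 5507 = 50·108 + 107 ≡ 107 (mod 108).

61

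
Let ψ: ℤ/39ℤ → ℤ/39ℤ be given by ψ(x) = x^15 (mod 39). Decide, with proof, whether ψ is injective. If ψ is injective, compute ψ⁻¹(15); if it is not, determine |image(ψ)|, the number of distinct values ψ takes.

ψ(2): Repeated squaring mod 39: 2^1 ≡ 2, 2^2 ≡ 2² = 4, 2^4 ≡ 4² = 16, 2^8 ≡ 16² = 256 ≡ 22. Since 15 = 8 + 4 + 2 + 1, 2^15 ≡ 22·16·4·2: 22·16 = 352 ≡ 1, then 1·4 = 4, then 4·2 = 8. So 2^15 ≡ 8 (mod 39).
ψ(5): Repeated squaring mod 39: 5^1 ≡ 5, 5^2 ≡ 5² = 25, 5^4 ≡ 25² = 625 ≡ 1, 5^8 ≡ 1² = 1. Since 15 = 8 + 4 + 2 + 1, 5^15 ≡ 1·1·25·5: 1·1 = 1, then 1·25 = 25, then 25·5 = 125 ≡ 8. So 5^15 ≡ 8 (mod 39).
So ψ(2) = ψ(5) = 8 while 2 ≠ 5, therefore ψ is not injective.
Since ψ is not injective, we determine |image(ψ)|. Computing x^15 mod 39 for each x (by repeated squaring, reducing mod 39 at every step), the values ψ(0), ψ(1), …, ψ(38) are: 0, 1, 8, 27, 25, 8, 21, 31, 5, 27, 25, 5, 12, 13, 14, 21, 1, 38, 21, 34, 5, 18, 1, 38, 18, 25, 26, 27, 34, 14, 12, 34, 8, 18, 31, 14, 12, 31, 38.
The distinct values are {0, 1, 5, 8, 12, 13, 14, 18, 21, 25, 26, 27, 31, 34, 38}; there are 15 of them.

15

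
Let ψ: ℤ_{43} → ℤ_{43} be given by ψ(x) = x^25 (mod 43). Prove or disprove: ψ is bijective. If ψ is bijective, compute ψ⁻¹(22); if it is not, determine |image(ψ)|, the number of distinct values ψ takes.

Since 43 is prime, the nonzero elements of ℤ_{43} form a cyclic group of order 42.
As gcd(25, 42) = 1, raising to the 25th power is a bijection on this group: if u^25 ≡ v^25 then (uv^{−1})^25 = 1, and the only element of order dividing gcd(25, 42) = 1 is 1, so u = v.
With ψ(0) = 0 this makes ψ injective on all of ℤ_{43}, hence bijective (finite equal-size domain and codomain). In particular ψ is bijective.
Since ψ is bijective, we find the preimage of 22. The inverse of x ↦ x^25 on (ℤ_{43})^× is x ↦ x^37, because 25·37 = 925 = 22·42 + 1 ≡ 1 (mod 42) and x^{42} = 1 for x ≠ 0 (Fermat). So ψ⁻¹(22) = 22^37 mod 43.
Repeated squaring mod 43: 22^1 ≡ 22, 22^2 ≡ 22² = 484 ≡ 11, 22^4 ≡ 11² = 121 ≡ 35, 22^8 ≡ 35² = 1225 ≡ 21, 22^16 ≡ 21² = 441 ≡ 11, 22^32 ≡ 11² = 121 ≡ 35. Since 37 = 32 + 4 + 1, 22^37 ≡ 35·35·22: 35·35 = 1225 ≡ 21, then 21·22 = 462 ≡ 32. So 22^37 ≡ 32 (mod 43).
Hence ψ⁻¹(22) = 32.

32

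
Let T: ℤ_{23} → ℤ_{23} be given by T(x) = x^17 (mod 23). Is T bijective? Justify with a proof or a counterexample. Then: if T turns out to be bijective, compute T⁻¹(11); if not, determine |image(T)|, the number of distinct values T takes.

Since 23 is prime, the nonzero elements of ℤ_{23} form a cyclic group of order 22.
As gcd(17, 22) = 1, raising to the 17th power is a bijection on this group: if s^17 ≡ t^17 then (st^{−1})^17 = 1, and the only element of order dividing gcd(17, 22) = 1 is 1, so s = t.
With T(0) = 0 this makes T injective on all of ℤ_{23}, hence bijective (finite equal-size domain and codomain). In particular T is bijective.
Since T is bijective, we find the preimage of 11. The inverse of x ↦ x^17 on (ℤ_{23})^× is x ↦ x^13, because 17·13 = 221 = 10·22 + 1 ≡ 1 (mod 22) and x^{22} = 1 for x ≠ 0 (Fermat). So T⁻¹(11) = 11^13 mod 23.
Repeated squaring mod 23: 11^1 ≡ 11, 11^2 ≡ 11² = 121 ≡ 6, 11^4 ≡ 6² = 36 ≡ 13, 11^8 ≡ 13² = 169 ≡ 8. Since 13 = 8 + 4 + 1, 11^13 ≡ 8·13·11: 8·13 = 104 ≡ 12, then 12·11 = 132 ≡ 17. So 11^13 ≡ 17 (mod 23).
Hence T⁻¹(11) = 17.

17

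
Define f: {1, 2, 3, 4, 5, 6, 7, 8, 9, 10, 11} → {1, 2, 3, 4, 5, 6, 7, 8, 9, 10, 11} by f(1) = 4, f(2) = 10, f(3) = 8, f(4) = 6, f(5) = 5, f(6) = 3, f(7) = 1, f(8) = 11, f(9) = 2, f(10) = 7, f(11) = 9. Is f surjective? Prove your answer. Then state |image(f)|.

11

Every element of the codomain has a preimage: 1 = f(7), 2 = f(9), 3 = f(6), 4 = f(1), 5 = f(5), 6 = f(4), 7 = f(10), 8 = f(3), 9 = f(11), 10 = f(2), 11 = f(8).
So f is surjective.
The image of f is {1, 2, 3, 4, 5, 6, 7, 8, 9, 10, 11}, which has 11 elements.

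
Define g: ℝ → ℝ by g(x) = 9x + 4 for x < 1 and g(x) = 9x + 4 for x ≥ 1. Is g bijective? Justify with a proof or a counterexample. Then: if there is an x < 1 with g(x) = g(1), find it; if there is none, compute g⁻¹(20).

16/9

Both pieces are strictly increasing (slopes 9 and 9), so each is injective on its own interval.
The left piece maps (−∞, 1) onto (−∞, 13); the right piece maps [1, ∞) onto [13, ∞).
Since 13 = 13, the images partition ℝ: g is injective and surjective, hence bijective.
Because the two images are disjoint, no x < 1 has g(x) = g(1), so we compute g⁻¹(20): 20 lies in [13, ∞), so solve 9x + 4 = 20: x = (20 − 4)/9 = 16/9.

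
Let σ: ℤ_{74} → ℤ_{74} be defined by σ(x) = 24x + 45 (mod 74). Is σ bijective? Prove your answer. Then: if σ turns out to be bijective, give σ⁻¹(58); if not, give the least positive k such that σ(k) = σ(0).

We have gcd(24, 74) = 2 > 1. Taking s = 0 and t = 37: σ(0) = 45 and σ(37) = 24·37 + 45 = 933 ≡ 45 (mod 74).
So σ(0) = σ(37) while 0 ≠ 37, hence σ is not injective, hence not bijective.
Since σ is not bijective, we find the least positive k with σ(k) = σ(0): this means 24k ≡ 0 (mod 74), i.e. 74 ∣ 24k. Since gcd(24, 74) = 2, dividing through by 2 this holds exactly when 37 ∣ 12k, and as gcd(12, 37) = 1, exactly when 37 ∣ k.
The smallest positive such k is 37.

37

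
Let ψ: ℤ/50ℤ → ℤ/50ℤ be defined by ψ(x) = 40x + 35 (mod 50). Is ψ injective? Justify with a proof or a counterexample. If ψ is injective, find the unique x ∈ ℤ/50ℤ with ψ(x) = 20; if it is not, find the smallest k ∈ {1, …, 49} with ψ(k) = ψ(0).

5

We have gcd(40, 50) = 10 > 1. Taking x_1 = 0 and x_2 = 5: ψ(0) = 35 and ψ(5) = 40·5 + 35 = 235 ≡ 35 (mod 50).
So ψ(0) = ψ(5) while 0 ≠ 5, so ψ is not injective.
Since ψ is not injective, we find the least positive k with ψ(k) = ψ(0): this means 40k ≡ 0 (mod 50), i.e. 50 ∣ 40k. Since gcd(40, 50) = 10, dividing through by 10 this holds exactly when 5 ∣ 4k, and as gcd(4, 5) = 1, exactly when 5 ∣ k.
The smallest positive such k is 5.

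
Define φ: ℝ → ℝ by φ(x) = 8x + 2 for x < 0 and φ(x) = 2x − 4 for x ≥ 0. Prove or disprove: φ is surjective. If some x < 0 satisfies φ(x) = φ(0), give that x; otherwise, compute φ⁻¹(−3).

-3/4

Both pieces are strictly increasing (slopes 8 and 2), so each is injective on its own interval.
The left piece maps (−∞, 0) onto (−∞, 2); the right piece maps [0, ∞) onto [−4, ∞).
The union (−∞, 2) ∪ [−4, ∞) covers ℝ, so φ is surjective.
For the follow-up: the images overlap, so an x < 0 with φ(x) = φ(0) exists. φ(0) = −4; solving 8x + 2 = −4 for x < 0 gives x = (−4 − 2)/8 = −3/4.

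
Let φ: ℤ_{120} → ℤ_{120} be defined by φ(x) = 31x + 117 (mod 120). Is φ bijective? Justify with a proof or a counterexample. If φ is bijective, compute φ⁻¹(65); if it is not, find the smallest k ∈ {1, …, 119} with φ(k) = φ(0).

68

If φ(u) = φ(v), then 31u ≡ 31v (mod 120). Because gcd(31, 120) = 1, we may cancel 31 to get u ≡ v (mod 120).
We now compute 31⁻¹ mod 120 explicitly. Euclid's algorithm: 120 = 3·31 + 27, 31 = 1·27 + 4, 27 = 6·4 + 3, 4 = 1·3 + 1; back-substituting gives 1 = 31·31 − 8·120, so 31⁻¹ ≡ 31 (mod 120).
Then y ↦ 31(y − 117) is a two-sided inverse to φ, so every y ∈ ℤ_{120} has a preimage.
Therefore φ is bijective.
Since φ is bijective, we find φ⁻¹(65): we need 31x ≡ 65 − 117 ≡ 68 (mod 120). Using 31⁻¹ = 31: x ≡ 31·68 = 2108 = 17·120 + 68, so x = 68.
Check: φ(68) = 31·68 + 117 = 2225 = 18·120 + 65 ≡ 65 (mod 120).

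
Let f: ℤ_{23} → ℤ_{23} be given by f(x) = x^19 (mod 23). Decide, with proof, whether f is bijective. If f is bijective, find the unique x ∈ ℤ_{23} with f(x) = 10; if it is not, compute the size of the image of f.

Since 23 is prime, the nonzero elements of ℤ_{23} form a cyclic group of order 22.
As gcd(19, 22) = 1, raising to the 19th power is a bijection on this group: if u^19 ≡ v^19 then (uv^{−1})^19 = 1, and the only element of order dividing gcd(19, 22) = 1 is 1, so u = v.
With f(0) = 0 this makes f injective on all of ℤ_{23}, hence bijective (finite equal-size domain and codomain). In particular f is bijective.
Since f is bijective, we find the preimage of 10. The inverse of x ↦ x^19 on (ℤ_{23})^× is x ↦ x^7, because 19·7 = 133 = 6·22 + 1 ≡ 1 (mod 22) and x^{22} = 1 for x ≠ 0 (Fermat). So f⁻¹(10) = 10^7 mod 23.
Repeated squaring mod 23: 10^1 ≡ 10, 10^2 ≡ 10² = 100 ≡ 8, 10^4 ≡ 8² = 64 ≡ 18. Since 7 = 4 + 2 + 1, 10^7 ≡ 18·8·10: 18·8 = 144 ≡ 6, then 6·10 = 60 ≡ 14. So 10^7 ≡ 14 (mod 23).
Hence f⁻¹(10) = 14.

14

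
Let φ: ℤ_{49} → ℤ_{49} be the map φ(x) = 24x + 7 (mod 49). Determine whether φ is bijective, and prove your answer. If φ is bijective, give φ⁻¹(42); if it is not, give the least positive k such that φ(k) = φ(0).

Suppose φ(u) = φ(v) in ℤ_{49}. Then 24u + 7 ≡ 24v + 7 (mod 49), thus 24(u − v) ≡ 0 (mod 49).
Since gcd(24, 49) = 1, 24 is invertible modulo 49, so u − v ≡ 0 (mod 49), i.e. u = v.
We now compute 24⁻¹ mod 49 explicitly. Euclid's algorithm: 49 = 2·24 + 1; back-substituting gives 1 = 47·24 − 23·49, so 24⁻¹ ≡ 47 (mod 49).
Then y ↦ 47(y − 7) is a two-sided inverse to φ, so every y ∈ ℤ_{49} has a preimage.
Thus φ is bijective.
Since φ is bijective, we find φ⁻¹(42): we need 24x ≡ 42 − 7 ≡ 35 (mod 49). Using 24⁻¹ = 47: x ≡ 47·35 = 1645 = 33·49 + 28, so x = 28.
Check: φ(28) = 24·28 + 7 = 679 = 13·49 + 42 ≡ 42 (mod 49).

28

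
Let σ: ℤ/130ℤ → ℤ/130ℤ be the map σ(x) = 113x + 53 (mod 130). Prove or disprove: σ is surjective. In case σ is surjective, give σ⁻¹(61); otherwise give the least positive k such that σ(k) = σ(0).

76

Recall that σ is surjective if every y in the codomain equals σ(x) for some x in the domain.
Since gcd(113, 130) = 1, 113 is invertible modulo 130. Euclid's algorithm: 130 = 1·113 + 17, 113 = 6·17 + 11, 17 = 1·11 + 6, 11 = 1·6 + 5, 6 = 1·5 + 1; back-substituting gives 1 = 107·113 − 93·130, so 113⁻¹ ≡ 107 (mod 130).
For any y ∈ ℤ/130ℤ, x = 107(y − 53) mod 130 satisfies σ(x) = 113·107(y − 53) + 53 ≡ y (since 113·107 ≡ 1 mod 130). So every y has a preimage.
Thus σ is surjective.
Since σ is surjective, we find σ⁻¹(61): we need 113x ≡ 61 − 53 ≡ 8 (mod 130). Using 113⁻¹ = 107: x ≡ 107·8 = 856 = 6·130 + 76, so x = 76.
Check: σ(76) = 113·76 + 53 = 8641 = 66·130 + 61 ≡ 61 (mod 130).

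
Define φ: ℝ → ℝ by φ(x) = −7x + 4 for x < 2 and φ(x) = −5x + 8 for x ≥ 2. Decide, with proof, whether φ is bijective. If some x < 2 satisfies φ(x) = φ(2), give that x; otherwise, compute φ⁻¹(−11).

6/7

Both pieces are strictly decreasing (slopes −7 and −5), so each is injective on its own interval.
The left piece maps (−∞, 2) onto (−10, ∞); the right piece maps [2, ∞) onto (−∞, −2].
These images overlap. In particular φ(2) = −2 (right piece), and solving −7x + 4 = −2 on the left piece gives x = 6/7 < 2.
So φ(6/7) = φ(2) with 6/7 ≠ 2, and φ is not injective, hence not bijective. This x = 6/7 is the requested value below 2.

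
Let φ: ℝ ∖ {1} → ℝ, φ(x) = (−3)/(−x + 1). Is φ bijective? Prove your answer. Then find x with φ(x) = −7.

4/7

If φ(x) = 0, cross-multiplying gives −1(−3) = 0(−x + 1), which simplifies to 3 = 0 — false.  So 0 has no preimage and φ is not surjective.
So φ is not bijective.
Solving φ(x) = −7: cross-multiplying gives −3 = −7(−x + 1), which rearranges to −7x = −4, so x = 4/7.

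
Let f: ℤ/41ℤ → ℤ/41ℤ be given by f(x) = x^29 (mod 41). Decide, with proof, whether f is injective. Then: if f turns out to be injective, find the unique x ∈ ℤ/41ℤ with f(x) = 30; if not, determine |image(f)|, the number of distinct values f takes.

12

Since 41 is prime, the nonzero elements of ℤ/41ℤ form a cyclic group of order 40.
As gcd(29, 40) = 1, raising to the 29th power is a bijection on this group: if s^29 ≡ t^29 then (st^{−1})^29 = 1, and the only element of order dividing gcd(29, 40) = 1 is 1, so s = t.
With f(0) = 0 this makes f injective on all of ℤ/41ℤ, hence bijective (finite equal-size domain and codomain). In particular f is injective.
Since f is injective, we find the preimage of 30. The inverse of x ↦ x^29 on (ℤ/41ℤ)^× is x ↦ x^29, because 29·29 = 841 = 21·40 + 1 ≡ 1 (mod 40) and x^{40} = 1 for x ≠ 0 (Fermat). So f⁻¹(30) = 30^29 mod 41.
Repeated squaring mod 41: 30^1 ≡ 30, 30^2 ≡ 30² = 900 ≡ 39, 30^4 ≡ 39² = 1521 ≡ 4, 30^8 ≡ 4² = 16, 30^16 ≡ 16² = 256 ≡ 10. Since 29 = 16 + 8 + 4 + 1, 30^29 ≡ 10·16·4·30: 10·16 = 160 ≡ 37, then 37·4 = 148 ≡ 25, then 25·30 = 750 ≡ 12. So 30^29 ≡ 12 (mod 41).
Hence f⁻¹(30) = 12.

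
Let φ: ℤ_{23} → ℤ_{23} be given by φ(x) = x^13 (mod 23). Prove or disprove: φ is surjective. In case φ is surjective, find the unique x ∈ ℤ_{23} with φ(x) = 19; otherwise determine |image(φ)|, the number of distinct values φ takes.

Since 23 is prime, the nonzero elements of ℤ_{23} form a cyclic group of order 22.
As gcd(13, 22) = 1, raising to the 13th power is a bijection on this group: if x_1^13 ≡ x_2^13 then (x_1x_2^{−1})^13 = 1, and the only element of order dividing gcd(13, 22) = 1 is 1, so x_1 = x_2.
With φ(0) = 0 this makes φ injective on all of ℤ_{23}, hence bijective (finite equal-size domain and codomain). In particular φ is surjective.
Since φ is surjective, we find the preimage of 19. The inverse of x ↦ x^13 on (ℤ_{23})^× is x ↦ x^17, because 13·17 = 221 = 10·22 + 1 ≡ 1 (mod 22) and x^{22} = 1 for x ≠ 0 (Fermat). So φ⁻¹(19) = 19^17 mod 23.
Repeated squaring mod 23: 19^1 ≡ 19, 19^2 ≡ 19² = 361 ≡ 16, 19^4 ≡ 16² = 256 ≡ 3, 19^8 ≡ 3² = 9, 19^16 ≡ 9² = 81 ≡ 12. Since 17 = 16 + 1, 19^17 ≡ 12·19: 12·19 = 228 ≡ 21. So 19^17 ≡ 21 (mod 23).
Hence φ⁻¹(19) = 21.

21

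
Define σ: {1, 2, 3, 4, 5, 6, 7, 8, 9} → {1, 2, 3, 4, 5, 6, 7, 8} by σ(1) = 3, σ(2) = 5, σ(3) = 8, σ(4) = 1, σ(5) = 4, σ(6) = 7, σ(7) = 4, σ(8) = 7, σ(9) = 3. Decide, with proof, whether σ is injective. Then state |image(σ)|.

σ(5) = 4 = σ(7) with 5 ≠ 7, so σ is not injective.
The image of σ is {1, 3, 4, 5, 7, 8}, which has 6 elements.

6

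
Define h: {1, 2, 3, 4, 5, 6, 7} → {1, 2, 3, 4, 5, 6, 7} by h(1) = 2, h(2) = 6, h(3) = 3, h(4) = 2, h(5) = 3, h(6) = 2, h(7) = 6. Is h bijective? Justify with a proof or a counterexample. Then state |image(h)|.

3

h(1) = 2 = h(4) with 1 ≠ 4, so h is not injective, hence not bijective.
The image of h is {2, 3, 6}, which has 3 elements.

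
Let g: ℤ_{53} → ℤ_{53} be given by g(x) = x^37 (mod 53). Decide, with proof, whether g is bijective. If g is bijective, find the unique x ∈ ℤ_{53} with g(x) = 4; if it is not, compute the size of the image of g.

Since 53 is prime, the nonzero elements of ℤ_{53} form a cyclic group of order 52.
As gcd(37, 52) = 1, raising to the 37th power is a bijection on this group: if s^37 ≡ t^37 then (st^{−1})^37 = 1, and the only element of order dividing gcd(37, 52) = 1 is 1, so s = t.
With g(0) = 0 this makes g injective on all of ℤ_{53}, hence bijective (finite equal-size domain and codomain). In particular g is bijective.
Since g is bijective, we find the preimage of 4. The inverse of x ↦ x^37 on (ℤ_{53})^× is x ↦ x^45, because 37·45 = 1665 = 32·52 + 1 ≡ 1 (mod 52) and x^{52} = 1 for x ≠ 0 (Fermat). So g⁻¹(4) = 4^45 mod 53.
Repeated squaring mod 53: 4^1 ≡ 4, 4^2 ≡ 4² = 16, 4^4 ≡ 16² = 256 ≡ 44, 4^8 ≡ 44² = 1936 ≡ 28, 4^16 ≡ 28² = 784 ≡ 42, 4^32 ≡ 42² = 1764 ≡ 15. Since 45 = 32 + 8 + 4 + 1, 4^45 ≡ 15·28·44·4: 15·28 = 420 ≡ 49, then 49·44 = 2156 ≡ 36, then 36·4 = 144 ≡ 38. So 4^45 ≡ 38 (mod 53).
Hence g⁻¹(4) = 38.

38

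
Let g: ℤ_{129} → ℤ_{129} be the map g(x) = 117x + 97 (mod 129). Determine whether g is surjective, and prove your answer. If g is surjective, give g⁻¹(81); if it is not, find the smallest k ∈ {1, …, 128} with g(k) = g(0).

43

By definition, g is surjective if every y in the codomain equals g(x) for some x in the domain.
Since gcd(117, 129) = 3, we have 117x ≡ 0 (mod 3) for all x, so g(x) ≡ 1 (mod 3).
But 0 ≢ 1 (mod 3), so 0 ∈ ℤ_{129} has no preimage. Thus g is not surjective.
Since g is not surjective, we find the least positive k with g(k) = g(0): this means 117k ≡ 0 (mod 129), i.e. 129 ∣ 117k. Since gcd(117, 129) = 3, dividing through by 3 this holds exactly when 43 ∣ 39k, and as gcd(39, 43) = 1, exactly when 43 ∣ k.
The smallest positive such k is 43.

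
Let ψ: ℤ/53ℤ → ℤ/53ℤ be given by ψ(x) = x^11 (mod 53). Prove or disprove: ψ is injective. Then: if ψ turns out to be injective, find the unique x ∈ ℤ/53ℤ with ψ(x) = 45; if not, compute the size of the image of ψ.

Since 53 is prime, the nonzero elements of ℤ/53ℤ form a cyclic group of order 52.
As gcd(11, 52) = 1, raising to the 11th power is a bijection on this group: if x_1^11 ≡ x_2^11 then (x_1x_2^{−1})^11 = 1, and the only element of order dividing gcd(11, 52) = 1 is 1, so x_1 = x_2.
With ψ(0) = 0 this makes ψ injective on all of ℤ/53ℤ, hence bijective (finite equal-size domain and codomain). In particular ψ is injective.
Since ψ is injective, we find the preimage of 45. The inverse of x ↦ x^11 on (ℤ/53ℤ)^× is x ↦ x^19, because 11·19 = 209 = 4·52 + 1 ≡ 1 (mod 52) and x^{52} = 1 for x ≠ 0 (Fermat). So ψ⁻¹(45) = 45^19 mod 53.
Repeated squaring mod 53: 45^1 ≡ 45, 45^2 ≡ 45² = 2025 ≡ 11, 45^4 ≡ 11² = 121 ≡ 15, 45^8 ≡ 15² = 225 ≡ 13, 45^16 ≡ 13² = 169 ≡ 10. Since 19 = 16 + 2 + 1, 45^19 ≡ 10·11·45: 10·11 = 110 ≡ 4, then 4·45 = 180 ≡ 21. So 45^19 ≡ 21 (mod 53).
Hence ψ⁻¹(45) = 21.

21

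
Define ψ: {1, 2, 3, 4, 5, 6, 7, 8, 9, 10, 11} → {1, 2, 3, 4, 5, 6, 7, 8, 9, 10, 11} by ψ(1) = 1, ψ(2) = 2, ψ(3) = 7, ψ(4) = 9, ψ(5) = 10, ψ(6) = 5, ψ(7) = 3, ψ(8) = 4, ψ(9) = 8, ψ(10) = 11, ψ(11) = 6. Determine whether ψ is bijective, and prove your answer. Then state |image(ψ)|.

The values 1, 2, 7, 9, 10, 5, 3, 4, 8, 11, 6 are a permutation of {1, 2, 3, 4, 5, 6, 7, 8, 9, 10, 11}: each element appears exactly once.
So ψ is injective and surjective, hence bijective.
The image of ψ is {1, 2, 3, 4, 5, 6, 7, 8, 9, 10, 11}, which has 11 elements.

11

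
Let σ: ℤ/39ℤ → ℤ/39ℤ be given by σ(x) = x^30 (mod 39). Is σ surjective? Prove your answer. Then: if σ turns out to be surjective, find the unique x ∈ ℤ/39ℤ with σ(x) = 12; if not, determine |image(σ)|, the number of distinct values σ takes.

6

σ(1) = 1^30 = 1.
σ(4): Repeated squaring mod 39: 4^1 ≡ 4, 4^2 ≡ 4² = 16, 4^4 ≡ 16² = 256 ≡ 22, 4^8 ≡ 22² = 484 ≡ 16, 4^16 ≡ 16² = 256 ≡ 22. Since 30 = 16 + 8 + 4 + 2, 4^30 ≡ 22·16·22·16: 22·16 = 352 ≡ 1, then 1·22 = 22, then 22·16 = 352 ≡ 1. So 4^30 ≡ 1 (mod 39).
So σ(1) = σ(4) = 1 while 1 ≠ 4, therefore σ is not injective.
A non-injective map from the 39-element set ℤ/39ℤ to itself takes at most 38 distinct values, so it cannot be surjective. So σ is not surjective.
Since σ is not surjective, we determine |image(σ)|. Computing x^30 mod 39 for each x (by repeated squaring, reducing mod 39 at every step), the values σ(0), σ(1), …, σ(38) are: 0, 1, 25, 27, 1, 25, 12, 25, 25, 27, 1, 25, 27, 13, 1, 12, 1, 1, 12, 25, 25, 12, 1, 1, 12, 1, 13, 27, 25, 1, 27, 25, 25, 12, 25, 1, 27, 25, 1.
The distinct values are {0, 1, 12, 13, 25, 27}; there are 6 of them.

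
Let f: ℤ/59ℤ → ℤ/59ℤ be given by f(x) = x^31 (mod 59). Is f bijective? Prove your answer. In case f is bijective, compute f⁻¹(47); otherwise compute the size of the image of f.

Since 59 is prime, the nonzero elements of ℤ/59ℤ form a cyclic group of order 58.
As gcd(31, 58) = 1, raising to the 31st power is a bijection on this group: if a^31 ≡ b^31 then (ab^{−1})^31 = 1, and the only element of order dividing gcd(31, 58) = 1 is 1, so a = b.
With f(0) = 0 this makes f injective on all of ℤ/59ℤ, hence bijective (finite equal-size domain and codomain). In particular f is bijective.
Since f is bijective, we find the preimage of 47. The inverse of x ↦ x^31 on (ℤ/59ℤ)^× is x ↦ x^15, because 31·15 = 465 = 8·58 + 1 ≡ 1 (mod 58) and x^{58} = 1 for x ≠ 0 (Fermat). So f⁻¹(47) = 47^15 mod 59.
Repeated squaring mod 59: 47^1 ≡ 47, 47^2 ≡ 47² = 2209 ≡ 26, 47^4 ≡ 26² = 676 ≡ 27, 47^8 ≡ 27² = 729 ≡ 21. Since 15 = 8 + 4 + 2 + 1, 47^15 ≡ 21·27·26·47: 21·27 = 567 ≡ 36, then 36·26 = 936 ≡ 51, then 51·47 = 2397 ≡ 37. So 47^15 ≡ 37 (mod 59).
Hence f⁻¹(47) = 37.

37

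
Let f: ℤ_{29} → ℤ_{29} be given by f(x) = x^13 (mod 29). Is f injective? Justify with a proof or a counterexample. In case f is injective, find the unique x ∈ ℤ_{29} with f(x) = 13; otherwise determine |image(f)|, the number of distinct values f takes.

9

Since 29 is prime, the nonzero elements of ℤ_{29} form a cyclic group of order 28.
As gcd(13, 28) = 1, raising to the 13th power is a bijection on this group: if s^13 ≡ t^13 then (st^{−1})^13 = 1, and the only element of order dividing gcd(13, 28) = 1 is 1, so s = t.
With f(0) = 0 this makes f injective on all of ℤ_{29}, hence bijective (finite equal-size domain and codomain). In particular f is injective.
Since f is injective, we find the preimage of 13. The inverse of x ↦ x^13 on (ℤ_{29})^× is x ↦ x^13, because 13·13 = 169 = 6·28 + 1 ≡ 1 (mod 28) and x^{28} = 1 for x ≠ 0 (Fermat). So f⁻¹(13) = 13^13 mod 29.
Repeated squaring mod 29: 13^1 ≡ 13, 13^2 ≡ 13² = 169 ≡ 24, 13^4 ≡ 24² = 576 ≡ 25, 13^8 ≡ 25² = 625 ≡ 16. Since 13 = 8 + 4 + 1, 13^13 ≡ 16·25·13: 16·25 = 400 ≡ 23, then 23·13 = 299 ≡ 9. So 13^13 ≡ 9 (mod 29).
Hence f⁻¹(13) = 9.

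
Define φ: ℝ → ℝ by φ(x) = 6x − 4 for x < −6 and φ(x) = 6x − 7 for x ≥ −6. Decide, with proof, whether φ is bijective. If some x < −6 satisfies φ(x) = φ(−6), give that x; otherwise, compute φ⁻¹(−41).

Both pieces are strictly increasing (slopes 6 and 6), so each is injective on its own interval.
The left piece maps (−∞, −6) onto (−∞, −40); the right piece maps [−6, ∞) onto [−43, ∞).
These images overlap. In particular φ(−6) = −43 (right piece), and solving 6x − 4 = −43 on the left piece gives x = −13/2 < −6.
So φ(−13/2) = φ(−6) with −13/2 ≠ −6, and φ is not injective, hence not bijective. This x = −13/2 is the requested value below −6.

-13/2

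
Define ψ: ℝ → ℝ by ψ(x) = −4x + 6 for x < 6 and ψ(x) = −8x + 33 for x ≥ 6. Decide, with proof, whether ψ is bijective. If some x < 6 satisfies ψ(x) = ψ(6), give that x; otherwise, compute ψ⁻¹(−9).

Both pieces are strictly decreasing (slopes −4 and −8), so each is injective on its own interval.
The left piece maps (−∞, 6) onto (−18, ∞); the right piece maps [6, ∞) onto (−∞, −15].
These images overlap. In particular ψ(6) = −15 (right piece), and solving −4x + 6 = −15 on the left piece gives x = 21/4 < 6.
So ψ(21/4) = ψ(6) with 21/4 ≠ 6, and ψ is not injective, hence not bijective. This x = 21/4 is the requested value below 6.

21/4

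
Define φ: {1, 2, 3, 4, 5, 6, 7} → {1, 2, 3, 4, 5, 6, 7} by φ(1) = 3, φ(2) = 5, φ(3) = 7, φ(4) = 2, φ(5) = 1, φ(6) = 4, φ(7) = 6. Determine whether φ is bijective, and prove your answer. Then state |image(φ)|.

The values 3, 5, 7, 2, 1, 4, 6 are a permutation of {1, 2, 3, 4, 5, 6, 7}: each element appears exactly once.
So φ is injective and surjective, hence bijective.
The image of φ is {1, 2, 3, 4, 5, 6, 7}, which has 7 elements.

7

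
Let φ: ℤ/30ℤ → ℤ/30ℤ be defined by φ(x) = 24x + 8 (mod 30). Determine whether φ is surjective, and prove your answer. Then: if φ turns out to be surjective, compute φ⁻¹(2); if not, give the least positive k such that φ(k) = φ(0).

Since gcd(24, 30) = 6, we have 24x ≡ 0 (mod 6) for all x, so φ(x) ≡ 2 (mod 6).
But 0 ≢ 2 (mod 6), so 0 ∈ ℤ/30ℤ has no preimage. Thus φ is not surjective.
Since φ is not surjective, we find the least positive k with φ(k) = φ(0): this means 24k ≡ 0 (mod 30), i.e. 30 ∣ 24k. Since gcd(24, 30) = 6, dividing through by 6 this holds exactly when 5 ∣ 4k, and as gcd(4, 5) = 1, exactly when 5 ∣ k.
The smallest positive such k is 5.

5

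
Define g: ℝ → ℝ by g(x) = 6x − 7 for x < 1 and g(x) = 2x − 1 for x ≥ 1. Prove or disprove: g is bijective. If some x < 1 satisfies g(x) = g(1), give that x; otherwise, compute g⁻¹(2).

Both pieces are strictly increasing (slopes 6 and 2), so each is injective on its own interval.
The left piece maps (−∞, 1) onto (−∞, −1); the right piece maps [1, ∞) onto [1, ∞).
The images leave a gap (−1 has no preimage), so g is not surjective, hence not bijective.
Because the two images are disjoint, no x < 1 has g(x) = g(1), so we compute g⁻¹(2): 2 lies in [1, ∞), so solve 2x − 1 = 2: x = (2 + 1)/2 = 3/2.

3/2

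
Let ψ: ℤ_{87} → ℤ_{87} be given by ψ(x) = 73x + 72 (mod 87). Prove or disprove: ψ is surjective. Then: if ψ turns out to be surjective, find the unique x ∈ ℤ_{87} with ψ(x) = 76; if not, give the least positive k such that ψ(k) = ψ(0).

37

Recall that ψ is surjective if every y in the codomain equals ψ(x) for some x in the domain.
Since gcd(73, 87) = 1, 73 is invertible modulo 87. Euclid's algorithm: 87 = 1·73 + 14, 73 = 5·14 + 3, 14 = 4·3 + 2, 3 = 1·2 + 1; back-substituting gives 1 = 31·73 − 26·87, so 73⁻¹ ≡ 31 (mod 87).
For any y ∈ ℤ_{87}, x = 31(y − 72) mod 87 satisfies ψ(x) = 73·31(y − 72) + 72 ≡ y (since 73·31 ≡ 1 mod 87). So every y has a preimage.
Hence ψ is surjective.
Since ψ is surjective, we compute ψ⁻¹(76): solve 73x + 72 ≡ 76 (mod 87), i.e. 73x ≡ 4 (mod 87).
Multiplying by 73⁻¹ = 31 gives x ≡ 31·4 = 124 = 1·87 + 37 ≡ 37 (mod 87).
Check: ψ(37) = 73·37 + 72 = 2773 = 31·87 + 76 ≡ 76 (mod 87).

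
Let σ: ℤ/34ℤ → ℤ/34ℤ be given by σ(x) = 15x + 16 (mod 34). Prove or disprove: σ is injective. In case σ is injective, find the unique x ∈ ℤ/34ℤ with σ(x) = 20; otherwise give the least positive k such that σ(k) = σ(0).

If σ(s) = σ(t), then 15s ≡ 15t (mod 34). Because gcd(15, 34) = 1, we may cancel 15 to get s ≡ t (mod 34).
So σ is injective.
We now compute 15⁻¹ mod 34 explicitly. Euclid's algorithm: 34 = 2·15 + 4, 15 = 3·4 + 3, 4 = 1·3 + 1; back-substituting gives 1 = 25·15 − 11·34, so 15⁻¹ ≡ 25 (mod 34).
Since σ is injective, we find σ⁻¹(20): we need 15x ≡ 20 − 16 ≡ 4 (mod 34). Using 15⁻¹ = 25: x ≡ 25·4 = 100 = 2·34 + 32, so x = 32.
Check: σ(32) = 15·32 + 16 = 496 = 14·34 + 20 ≡ 20 (mod 34).

32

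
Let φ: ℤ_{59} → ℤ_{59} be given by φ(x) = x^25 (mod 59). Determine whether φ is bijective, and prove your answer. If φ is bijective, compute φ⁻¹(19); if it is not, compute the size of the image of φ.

Since 59 is prime, the nonzero elements of ℤ_{59} form a cyclic group of order 58.
As gcd(25, 58) = 1, raising to the 25th power is a bijection on this group: if u^25 ≡ v^25 then (uv^{−1})^25 = 1, and the only element of order dividing gcd(25, 58) = 1 is 1, so u = v.
With φ(0) = 0 this makes φ injective on all of ℤ_{59}, hence bijective (finite equal-size domain and codomain). In particular φ is bijective.
Since φ is bijective, we find the preimage of 19. The inverse of x ↦ x^25 on (ℤ_{59})^× is x ↦ x^7, because 25·7 = 175 = 3·58 + 1 ≡ 1 (mod 58) and x^{58} = 1 for x ≠ 0 (Fermat). So φ⁻¹(19) = 19^7 mod 59.
Repeated squaring mod 59: 19^1 ≡ 19, 19^2 ≡ 19² = 361 ≡ 7, 19^4 ≡ 7² = 49. Since 7 = 4 + 2 + 1, 19^7 ≡ 49·7·19: 49·7 = 343 ≡ 48, then 48·19 = 912 ≡ 27. So 19^7 ≡ 27 (mod 59).
Hence φ⁻¹(19) = 27.

27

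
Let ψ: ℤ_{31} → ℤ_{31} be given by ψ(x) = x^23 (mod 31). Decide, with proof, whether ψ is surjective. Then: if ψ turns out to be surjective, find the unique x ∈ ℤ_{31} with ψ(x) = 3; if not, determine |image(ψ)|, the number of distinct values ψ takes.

22

Since 31 is prime, the nonzero elements of ℤ_{31} form a cyclic group of order 30.
As gcd(23, 30) = 1, raising to the 23rd power is a bijection on this group: if u^23 ≡ v^23 then (uv^{−1})^23 = 1, and the only element of order dividing gcd(23, 30) = 1 is 1, so u = v.
With ψ(0) = 0 this makes ψ injective on all of ℤ_{31}, hence bijective (finite equal-size domain and codomain). In particular ψ is surjective.
Since ψ is surjective, we find the preimage of 3. The inverse of x ↦ x^23 on (ℤ_{31})^× is x ↦ x^17, because 23·17 = 391 = 13·30 + 1 ≡ 1 (mod 30) and x^{30} = 1 for x ≠ 0 (Fermat). So ψ⁻¹(3) = 3^17 mod 31.
Repeated squaring mod 31: 3^1 ≡ 3, 3^2 ≡ 3² = 9, 3^4 ≡ 9² = 81 ≡ 19, 3^8 ≡ 19² = 361 ≡ 20, 3^16 ≡ 20² = 400 ≡ 28. Since 17 = 16 + 1, 3^17 ≡ 28·3: 28·3 = 84 ≡ 22. So 3^17 ≡ 22 (mod 31).
Hence ψ⁻¹(3) = 22.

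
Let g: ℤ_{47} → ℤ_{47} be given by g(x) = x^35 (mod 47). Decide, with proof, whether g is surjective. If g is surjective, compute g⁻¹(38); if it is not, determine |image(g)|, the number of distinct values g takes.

Since 47 is prime, the nonzero elements of ℤ_{47} form a cyclic group of order 46.
As gcd(35, 46) = 1, raising to the 35th power is a bijection on this group: if x_1^35 ≡ x_2^35 then (x_1x_2^{−1})^35 = 1, and the only element of order dividing gcd(35, 46) = 1 is 1, so x_1 = x_2.
With g(0) = 0 this makes g injective on all of ℤ_{47}, hence bijective (finite equal-size domain and codomain). In particular g is surjective.
Since g is surjective, we find the preimage of 38. The inverse of x ↦ x^35 on (ℤ_{47})^× is x ↦ x^25, because 35·25 = 875 = 19·46 + 1 ≡ 1 (mod 46) and x^{46} = 1 for x ≠ 0 (Fermat). So g⁻¹(38) = 38^25 mod 47.
Repeated squaring mod 47: 38^1 ≡ 38, 38^2 ≡ 38² = 1444 ≡ 34, 38^4 ≡ 34² = 1156 ≡ 28, 38^8 ≡ 28² = 784 ≡ 32, 38^16 ≡ 32² = 1024 ≡ 37. Since 25 = 16 + 8 + 1, 38^25 ≡ 37·32·38: 37·32 = 1184 ≡ 9, then 9·38 = 342 ≡ 13. So 38^25 ≡ 13 (mod 47).
Hence g⁻¹(38) = 13.

13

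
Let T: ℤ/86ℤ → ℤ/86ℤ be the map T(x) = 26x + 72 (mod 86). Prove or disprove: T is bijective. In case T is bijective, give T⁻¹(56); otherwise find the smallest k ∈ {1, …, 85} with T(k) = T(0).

43

By definition, T is injective when T(x_1) = T(x_2) forces x_1 = x_2.
We have gcd(26, 86) = 2 > 1. Taking x_1 = 0 and x_2 = 43: T(0) = 72 and T(43) = 26·43 + 72 = 1190 ≡ 72 (mod 86).
So T(0) = T(43) while 0 ≠ 43, therefore T is not injective, hence not bijective.
Since T is not bijective, we find the least positive k with T(k) = T(0): this means 26k ≡ 0 (mod 86), i.e. 86 ∣ 26k. Since gcd(26, 86) = 2, dividing through by 2 this holds exactly when 43 ∣ 13k, and as gcd(13, 43) = 1, exactly when 43 ∣ k.
The smallest positive such k is 43.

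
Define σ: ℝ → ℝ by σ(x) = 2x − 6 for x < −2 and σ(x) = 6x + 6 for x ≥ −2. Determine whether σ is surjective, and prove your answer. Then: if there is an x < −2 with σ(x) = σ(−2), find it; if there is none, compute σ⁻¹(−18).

Both pieces are strictly increasing (slopes 2 and 6), so each is injective on its own interval.
The left piece maps (−∞, −2) onto (−∞, −10); the right piece maps [−2, ∞) onto [−6, ∞).
The union (−∞, −10) ∪ [−6, ∞) omits the interval between −10 and −6; in particular −10 has no preimage. So σ is not surjective.
Because the two images are disjoint, no x < −2 has σ(x) = σ(−2), so we compute σ⁻¹(−18): −18 lies in (−∞, −10), so solve 2x − 6 = −18: x = (−18 + 6)/2 = −6.

-6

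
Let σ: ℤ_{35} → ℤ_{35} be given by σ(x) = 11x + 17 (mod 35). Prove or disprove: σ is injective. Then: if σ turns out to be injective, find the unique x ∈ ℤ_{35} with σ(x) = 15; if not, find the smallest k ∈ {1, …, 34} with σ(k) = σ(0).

Recall: σ is injective if σ(a) = σ(b) implies a = b.
If σ(a) = σ(b), then 11a ≡ 11b (mod 35). Because gcd(11, 35) = 1, we may cancel 11 to get a ≡ b (mod 35).
So σ is injective.
We now compute 11⁻¹ mod 35 explicitly. Euclid's algorithm: 35 = 3·11 + 2, 11 = 5·2 + 1; back-substituting gives 1 = 16·11 − 5·35, so 11⁻¹ ≡ 16 (mod 35).
Since σ is injective, we find σ⁻¹(15): we need 11x ≡ 15 − 17 ≡ 33 (mod 35). Using 11⁻¹ = 16: x ≡ 16·33 = 528 = 15·35 + 3, so x = 3.
Check: σ(3) = 11·3 + 17 = 50 = 1·35 + 15 ≡ 15 (mod 35).

3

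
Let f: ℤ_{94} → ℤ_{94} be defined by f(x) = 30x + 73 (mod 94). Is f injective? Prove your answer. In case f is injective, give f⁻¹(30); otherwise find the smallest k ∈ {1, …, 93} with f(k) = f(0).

Recall that f is injective if f(a) = f(b) implies a = b.
We have gcd(30, 94) = 2 > 1. Taking a = 0 and b = 47: f(0) = 73 and f(47) = 30·47 + 73 = 1483 ≡ 73 (mod 94).
So f(0) = f(47) while 0 ≠ 47, thus f is not injective.
Since f is not injective, we find the least positive k with f(k) = f(0): this means 30k ≡ 0 (mod 94), i.e. 94 ∣ 30k. Since gcd(30, 94) = 2, dividing through by 2 this holds exactly when 47 ∣ 15k, and as gcd(15, 47) = 1, exactly when 47 ∣ k.
The smallest positive such k is 47.

47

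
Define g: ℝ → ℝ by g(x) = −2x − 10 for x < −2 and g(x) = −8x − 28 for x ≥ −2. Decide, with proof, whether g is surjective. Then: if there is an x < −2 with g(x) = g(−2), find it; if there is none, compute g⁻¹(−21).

Both pieces are strictly decreasing (slopes −2 and −8), so each is injective on its own interval.
The left piece maps (−∞, −2) onto (−6, ∞); the right piece maps [−2, ∞) onto (−∞, −12].
The union (−6, ∞) ∪ (−∞, −12] omits the interval between −6 and −12; in particular −6 has no preimage. So g is not surjective.
Because the two images are disjoint, no x < −2 has g(x) = g(−2), so we compute g⁻¹(−21): −21 lies in (−∞, −12], so solve −8x − 28 = −21: x = (−21 + 28)/(−8) = −7/8.

-7/8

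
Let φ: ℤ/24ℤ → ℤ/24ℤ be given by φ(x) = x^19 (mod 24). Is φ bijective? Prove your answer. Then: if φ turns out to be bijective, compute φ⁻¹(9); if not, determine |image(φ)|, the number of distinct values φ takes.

15

φ(0) = 0^19 = 0.
φ(6): Repeated squaring mod 24: 6^1 ≡ 6, 6^2 ≡ 6² = 36 ≡ 12, 6^4 ≡ 12² = 144 ≡ 0, 6^8 ≡ 0² = 0, 6^16 ≡ 0² = 0. Since 19 = 16 + 2 + 1, 6^19 ≡ 0·12·6: 0·12 = 0, then 0·6 = 0. So 6^19 ≡ 0 (mod 24).
So φ(0) = φ(6) = 0 while 0 ≠ 6, therefore φ is not injective, hence not bijective.
Since φ is not bijective, we determine |image(φ)|. Computing x^19 mod 24 for each x (by repeated squaring, reducing mod 24 at every step), the values φ(0), φ(1), …, φ(23) are: 0, 1, 8, 3, 16, 5, 0, 7, 8, 9, 16, 11, 0, 13, 8, 15, 16, 17, 0, 19, 8, 21, 16, 23.
The distinct values are {0, 1, 3, 5, 7, 8, 9, 11, 13, 15, 16, 17, 19, 21, 23}; there are 15 of them.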